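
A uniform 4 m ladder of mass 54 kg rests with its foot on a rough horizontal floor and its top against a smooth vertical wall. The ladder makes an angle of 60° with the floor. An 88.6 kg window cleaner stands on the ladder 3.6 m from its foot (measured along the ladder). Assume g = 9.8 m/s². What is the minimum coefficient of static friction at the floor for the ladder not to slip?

μ_min ≈ 0.432

ΣF_y = 0: N_floor = 54×9.8 + 88.6×9.8 = 1397.5 N.
Torques about the foot: N_wall · 4 sin 60° = 54×9.8×2 cos 60° + 88.6×9.8×3.6 cos 60° → N_wall = 603.94 N.
ΣF_x = 0: f_floor = N_wall = 603.94 N.
μ_min = f_floor / N_floor = 603.94 / 1397.5 = 0.4322.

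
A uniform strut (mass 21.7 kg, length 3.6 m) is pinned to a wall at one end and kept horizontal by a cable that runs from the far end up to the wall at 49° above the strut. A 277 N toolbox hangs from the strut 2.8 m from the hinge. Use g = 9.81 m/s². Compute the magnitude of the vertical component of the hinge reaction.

|H_y| ≈ 168 N

Take torques about the hinge: T sin 49° · 3.6 = 21.7×9.81×1.8 + 277×2.8 = 1158.8 N·m.
So T = 1158.8 / (0.7547 × 3.6) = 426.5 N.
ΣF_y = 0: H_y = (21.7×9.81 + 277) − T sin 49° = 489.88 − 321.88 = 167.99 N.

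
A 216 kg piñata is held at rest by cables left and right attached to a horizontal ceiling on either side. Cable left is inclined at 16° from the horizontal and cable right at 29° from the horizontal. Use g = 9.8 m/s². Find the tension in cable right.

Weight W = 216 × 9.8 = 2117 N acts straight down.
Horizontal: T_left cos 16° = T_right cos 29°  →  T_left = 0.9099 T_right.
Vertical: T_left sin 16° + T_right sin 29° = 2117.
Substituting the horizontal relation into the vertical equation gives 0.7356 T_right = 2117, so T_right = 2878 N.

T_right ≈ 2880 N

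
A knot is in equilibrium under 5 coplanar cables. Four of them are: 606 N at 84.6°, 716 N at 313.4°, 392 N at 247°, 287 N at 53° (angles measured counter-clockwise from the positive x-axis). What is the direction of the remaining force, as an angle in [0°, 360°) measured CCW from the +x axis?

Sum the known components: ΣF_x = 568.5 N, ΣF_y = -48.55 N.
For equilibrium the remaining force must supply (−ΣF_x, −ΣF_y) = (-568.5, 48.55) N.
Magnitude = √((-568.5)² + (48.55)²) = 570.6 N; direction = atan2(48.55, -568.5) = 175.1°.

θ ≈ 175°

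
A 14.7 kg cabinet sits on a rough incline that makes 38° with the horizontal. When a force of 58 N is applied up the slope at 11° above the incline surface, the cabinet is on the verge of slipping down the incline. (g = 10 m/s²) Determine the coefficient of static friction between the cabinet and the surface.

μ ≈ 0.320

On the verge of sliding down the incline, friction is at its maximum μN and acts up the slope.
Perpendicular to incline: N = W cos 38° − P sin 11° = 115.8 − 11.07 = 104.8 N.
Along incline: P cos 11° + μN = W sin 38° → μ = (W sin 38° − P cos 11°) / N = 0.3204.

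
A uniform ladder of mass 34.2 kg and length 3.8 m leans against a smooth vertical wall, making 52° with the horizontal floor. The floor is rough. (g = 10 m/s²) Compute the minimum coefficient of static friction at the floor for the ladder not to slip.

ΣF_y = 0: N_floor = 34.2×10 = 342 N.
Torques about the foot: N_wall · 3.8 sin 52° = 34.2×10×1.9 cos 52° → N_wall = 133.6 N.
ΣF_x = 0: f_floor = N_wall = 133.6 N.
μ_min = f_floor / N_floor = 133.6 / 342 = 0.3906.

μ_min ≈ 0.391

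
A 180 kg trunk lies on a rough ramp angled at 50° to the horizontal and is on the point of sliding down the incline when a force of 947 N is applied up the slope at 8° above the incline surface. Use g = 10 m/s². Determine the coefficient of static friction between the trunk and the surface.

On the verge of sliding down the incline, friction is at its maximum μN and acts up the slope.
Perpendicular to incline: N = W cos 50° − P sin 8° = 1157 − 131.8 = 1025 N.
Along incline: P cos 8° + μN = W sin 50° → μ = (W sin 50° − P cos 8°) / N = 0.4302.

μ ≈ 0.430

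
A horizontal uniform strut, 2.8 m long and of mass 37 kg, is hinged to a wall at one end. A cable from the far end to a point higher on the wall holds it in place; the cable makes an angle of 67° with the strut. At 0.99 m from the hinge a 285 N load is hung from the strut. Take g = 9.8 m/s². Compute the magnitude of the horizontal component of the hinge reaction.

Take torques about the hinge: T sin 67° · 2.8 = 37×9.8×1.4 + 285×0.99 = 789.79 N·m.
So T = 789.79 / (0.9205 × 2.8) = 306.43 N.
ΣF_x = 0: H_x = T cos 67° = 119.73 N.

H_x ≈ 120 N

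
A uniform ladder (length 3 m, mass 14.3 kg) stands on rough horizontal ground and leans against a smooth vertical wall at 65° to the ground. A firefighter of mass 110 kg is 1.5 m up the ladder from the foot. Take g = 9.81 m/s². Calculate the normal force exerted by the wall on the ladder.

Torques about the foot: N_wall · 3 sin 65° = 14.3×9.81×1.5 cos 65° + 110×9.81×1.5 cos 65° → N_wall = 284.3 N.

N_wall ≈ 284 N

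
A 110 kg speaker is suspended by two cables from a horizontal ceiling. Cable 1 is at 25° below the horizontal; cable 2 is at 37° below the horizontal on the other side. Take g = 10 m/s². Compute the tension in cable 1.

T_1 ≈ 995 N

Weight W = 110 × 10 = 1100 N acts straight down.
Horizontal: T_1 cos 25° = T_2 cos 37°  →  T_2 = 1.135 T_1.
Vertical: T_1 sin 25° + T_2 sin 37° = 1100.
Substituting the horizontal relation into the vertical equation gives 1.106 T_1 = 1100, so T_1 = 995 N.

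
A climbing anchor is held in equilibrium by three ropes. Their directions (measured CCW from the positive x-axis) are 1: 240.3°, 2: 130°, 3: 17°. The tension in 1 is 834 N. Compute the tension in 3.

T_3 ≈ 850 N

Resolve: ΣF_x = 834 cos 240.3° + T_2 cos 130° + T_3 cos 17° = 0.
        ΣF_y = 834 sin 240.3° + T_2 sin 130° + T_3 sin 17° = 0.
The known terms sum to (-413.2, -724.4) N, so -0.6428 T_2 + 0.9563 T_3 = 413.2 and 0.7660 T_2 + 0.2924 T_3 = 724.4.
Solving simultaneously: T_2 = 621.4 N, T_3 = 849.8 N.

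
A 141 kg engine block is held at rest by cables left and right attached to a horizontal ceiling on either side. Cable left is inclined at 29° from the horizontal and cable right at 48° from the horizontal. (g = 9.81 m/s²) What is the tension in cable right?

Weight W = 141 × 9.81 = 1383 N acts straight down.
Horizontal: T_left cos 29° = T_right cos 48°  →  T_left = 0.7651 T_right.
Vertical: T_left sin 29° + T_right sin 48° = 1383.
Substituting the horizontal relation into the vertical equation gives 1.114 T_right = 1383, so T_right = 1242 N.

T_right ≈ 1240 N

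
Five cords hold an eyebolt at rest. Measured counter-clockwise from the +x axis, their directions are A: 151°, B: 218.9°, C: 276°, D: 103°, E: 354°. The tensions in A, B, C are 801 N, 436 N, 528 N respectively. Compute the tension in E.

Resolve: ΣF_x = 801 cos 151° + 436 cos 218.9° + 528 cos 276° + T_D cos 103° + T_E cos 354° = 0.
        ΣF_y = 801 sin 151° + 436 sin 218.9° + 528 sin 276° + T_D sin 103° + T_E sin 354° = 0.
The known terms sum to (-984.7, -410.6) N, so -0.2250 T_D + 0.9945 T_E = 984.7 and 0.9744 T_D − 0.1045 T_E = 410.6.
Solving simultaneously: T_D = 540.7 N, T_E = 1112 N.

T_E ≈ 1110 N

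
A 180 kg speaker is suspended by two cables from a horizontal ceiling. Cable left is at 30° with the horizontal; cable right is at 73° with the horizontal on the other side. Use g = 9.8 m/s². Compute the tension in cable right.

T_right ≈ 1570 N

Weight W = 180 × 9.8 = 1764 N acts straight down.
Horizontal: T_left cos 30° = T_right cos 73°  →  T_left = 0.3376 T_right.
Vertical: T_left sin 30° + T_right sin 73° = 1764.
Substituting the horizontal relation into the vertical equation gives 1.125 T_right = 1764, so T_right = 1568 N.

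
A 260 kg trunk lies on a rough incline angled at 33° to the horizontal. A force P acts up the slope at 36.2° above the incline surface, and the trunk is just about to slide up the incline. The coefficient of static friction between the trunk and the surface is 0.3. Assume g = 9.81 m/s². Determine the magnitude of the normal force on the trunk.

On the verge of sliding up the incline, friction equals μN and acts down the slope.
Perpendicular: N + P sin 36.2° = W cos 33° = 2139 N.
Along incline: P cos 36.2° = W sin 33° + μN  with W sin 33° = 1389 N.
Solving the pair for P and N: P = 2064 N, N = 920.3 N (and f = μN = 276.1 N).

N ≈ 920 N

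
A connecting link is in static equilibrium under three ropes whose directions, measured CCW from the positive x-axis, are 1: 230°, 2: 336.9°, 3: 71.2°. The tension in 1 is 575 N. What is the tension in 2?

T_2 ≈ 209 N

Resolve: ΣF_x = 575 cos 230° + T_2 cos 336.9° + T_3 cos 71.2° = 0.
        ΣF_y = 575 sin 230° + T_2 sin 336.9° + T_3 sin 71.2° = 0.
The known terms sum to (-369.6, -440.5) N, so 0.9198 T_2 + 0.3223 T_3 = 369.6 and -0.3923 T_2 + 0.9466 T_3 = 440.5.
Solving simultaneously: T_2 = 208.5 N, T_3 = 551.7 N.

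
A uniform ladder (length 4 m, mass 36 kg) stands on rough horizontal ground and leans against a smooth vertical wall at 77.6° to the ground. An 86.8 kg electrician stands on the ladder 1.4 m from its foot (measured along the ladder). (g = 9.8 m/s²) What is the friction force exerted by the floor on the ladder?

f ≈ 104 N

Torques about the foot: N_wall · 4 sin 77.6° = 36×9.8×2 cos 77.6° + 86.8×9.8×1.4 cos 77.6° → N_wall = 104.24 N.
ΣF_x = 0: f_floor = N_wall = 104.24 N.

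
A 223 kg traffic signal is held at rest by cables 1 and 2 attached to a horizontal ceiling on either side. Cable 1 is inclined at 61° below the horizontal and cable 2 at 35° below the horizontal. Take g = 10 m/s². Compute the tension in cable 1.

T_1 ≈ 1840 N

Weight W = 223 × 10 = 2230 N acts straight down.
Horizontal: T_1 cos 61° = T_2 cos 35°  →  T_2 = 0.5918 T_1.
Vertical: T_1 sin 61° + T_2 sin 35° = 2230.
Substituting the horizontal relation into the vertical equation gives 1.214 T_1 = 2230, so T_1 = 1837 N.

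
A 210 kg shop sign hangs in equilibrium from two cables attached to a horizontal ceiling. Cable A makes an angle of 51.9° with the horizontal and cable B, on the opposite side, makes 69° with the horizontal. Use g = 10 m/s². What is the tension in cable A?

T_A ≈ 877 N

Weight W = 210 × 10 = 2100 N acts straight down.
Horizontal: T_A cos 51.9° = T_B cos 69°  →  T_B = 1.722 T_A.
Vertical: T_A sin 51.9° + T_B sin 69° = 2100.
Substituting the horizontal relation into the vertical equation gives 2.394 T_A = 2100, so T_A = 877.1 N.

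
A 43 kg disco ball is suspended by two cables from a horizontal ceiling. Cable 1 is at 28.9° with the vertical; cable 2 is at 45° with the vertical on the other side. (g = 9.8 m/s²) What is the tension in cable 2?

Angles from the horizontal: cable 1 is 90° − 28.9° = 61.1°, cable 2 is 90° − 45° = 45°.
Weight W = 43 × 9.8 = 421.4 N acts straight down.
Horizontal: T_1 cos 61.1° = T_2 cos 45°  →  T_1 = 1.463 T_2.
Vertical: T_1 sin 61.1° + T_2 sin 45° = 421.4.
Substituting the horizontal relation into the vertical equation gives 1.988 T_2 = 421.4, so T_2 = 212 N.

T_2 ≈ 212 N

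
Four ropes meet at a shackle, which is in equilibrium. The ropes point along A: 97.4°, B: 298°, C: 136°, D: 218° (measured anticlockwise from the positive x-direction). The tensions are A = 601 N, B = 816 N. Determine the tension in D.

Resolve: ΣF_x = 601 cos 97.4° + 816 cos 298° + T_C cos 136° + T_D cos 218° = 0.
        ΣF_y = 601 sin 97.4° + 816 sin 298° + T_C sin 136° + T_D sin 218° = 0.
The known terms sum to (305.7, -124.5) N, so -0.7193 T_C − 0.7880 T_D = -305.7 and 0.6947 T_C − 0.6157 T_D = 124.5.
Solving simultaneously: T_C = 289.1 N, T_D = 124 N.

T_D ≈ 124 N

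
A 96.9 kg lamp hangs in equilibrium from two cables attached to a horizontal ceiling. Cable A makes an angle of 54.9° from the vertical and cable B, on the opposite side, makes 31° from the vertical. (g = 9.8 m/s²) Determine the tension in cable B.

Angles from the horizontal: cable A is 90° − 54.9° = 35.1°, cable B is 90° − 31° = 59°.
Weight W = 96.9 × 9.8 = 949.6 N acts straight down.
Horizontal: T_A cos 35.1° = T_B cos 59°  →  T_A = 0.6295 T_B.
Vertical: T_A sin 35.1° + T_B sin 59° = 949.6.
Substituting the horizontal relation into the vertical equation gives 1.219 T_B = 949.6, so T_B = 778.9 N.

T_B ≈ 779 N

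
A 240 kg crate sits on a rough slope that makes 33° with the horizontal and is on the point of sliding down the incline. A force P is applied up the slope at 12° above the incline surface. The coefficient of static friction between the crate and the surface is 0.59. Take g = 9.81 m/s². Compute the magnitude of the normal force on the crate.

N ≈ 1950 N

On the verge of sliding down the incline, friction equals μN and acts up the slope.
Perpendicular: N + P sin 12° = W cos 33° = 1975 N.
Along incline: P cos 12° + μN = W sin 33° with W sin 33° = 1282 N.
Solving the pair for P and N: P = 137.1 N, N = 1946 N (and f = μN = 1148 N).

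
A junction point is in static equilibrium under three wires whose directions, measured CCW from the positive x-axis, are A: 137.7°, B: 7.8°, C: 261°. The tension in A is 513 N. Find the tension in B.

Resolve: ΣF_x = 513 cos 137.7° + T_B cos 7.8° + T_C cos 261° = 0.
        ΣF_y = 513 sin 137.7° + T_B sin 7.8° + T_C sin 261° = 0.
The known terms sum to (-379.4, 345.3) N, so 0.9907 T_B − 0.1564 T_C = 379.4 and 0.1357 T_B − 0.9877 T_C = -345.3.
Solving simultaneously: T_B = 447.9 N, T_C = 411.1 N.

T_B ≈ 448 N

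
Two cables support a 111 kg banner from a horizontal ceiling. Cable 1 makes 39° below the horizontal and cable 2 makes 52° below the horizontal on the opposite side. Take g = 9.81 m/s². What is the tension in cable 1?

T_1 ≈ 671 N

Weight W = 111 × 9.81 = 1089 N acts straight down.
Horizontal: T_1 cos 39° = T_2 cos 52°  →  T_2 = 1.262 T_1.
Vertical: T_1 sin 39° + T_2 sin 52° = 1089.
Substituting the horizontal relation into the vertical equation gives 1.624 T_1 = 1089, so T_1 = 670.5 N.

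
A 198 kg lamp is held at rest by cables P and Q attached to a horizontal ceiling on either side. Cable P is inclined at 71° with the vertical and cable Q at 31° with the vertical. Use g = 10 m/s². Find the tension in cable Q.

Angles from the horizontal: cable P is 90° − 71° = 19°, cable Q is 90° − 31° = 59°.
Weight W = 198 × 10 = 1980 N acts straight down.
Horizontal: T_P cos 19° = T_Q cos 59°  →  T_P = 0.5447 T_Q.
Vertical: T_P sin 19° + T_Q sin 59° = 1980.
Substituting the horizontal relation into the vertical equation gives 1.035 T_Q = 1980, so T_Q = 1914 N.

T_Q ≈ 1910 N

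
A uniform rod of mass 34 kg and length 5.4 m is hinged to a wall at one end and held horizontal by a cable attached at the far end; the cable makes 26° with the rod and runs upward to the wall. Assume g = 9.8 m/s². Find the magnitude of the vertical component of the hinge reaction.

|H_y| ≈ 167 N

Take torques about the hinge: T sin 26° · 5.4 = 34×9.8×2.7 = 899.64 N·m.
So T = 899.64 / (0.4384 × 5.4) = 380.04 N.
ΣF_y = 0: H_y = (34×9.8) − T sin 26° = 333.2 − 166.6 = 166.6 N.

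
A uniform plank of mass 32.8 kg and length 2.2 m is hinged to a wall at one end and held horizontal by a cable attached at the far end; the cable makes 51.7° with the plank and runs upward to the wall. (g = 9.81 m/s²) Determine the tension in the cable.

Take torques about the hinge: T sin 51.7° · 2.2 = 32.8×9.81×1.1 = 353.94 N·m.
So T = 353.94 / (0.7848 × 2.2) = 205.01 N.

T ≈ 205 N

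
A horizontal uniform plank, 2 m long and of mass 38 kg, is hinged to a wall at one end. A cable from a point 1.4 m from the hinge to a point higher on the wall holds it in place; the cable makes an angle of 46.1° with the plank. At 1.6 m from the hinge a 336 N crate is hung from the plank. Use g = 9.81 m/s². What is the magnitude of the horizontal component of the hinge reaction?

Take torques about the hinge: T sin 46.1° · 1.4 = 38×9.81×1 + 336×1.6 = 910.38 N·m.
So T = 910.38 / (0.7206 × 1.4) = 902.46 N.
ΣF_x = 0: H_x = T cos 46.1° = 625.77 N.

H_x ≈ 626 N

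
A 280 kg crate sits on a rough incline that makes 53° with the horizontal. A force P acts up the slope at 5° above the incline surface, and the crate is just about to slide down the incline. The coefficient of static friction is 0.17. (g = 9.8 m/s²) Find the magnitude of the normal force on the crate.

On the verge of sliding down the incline, friction equals μN and acts up the slope.
Perpendicular: N + P sin 5° = W cos 53° = 1651 N.
Along incline: P cos 5° + μN = W sin 53° with W sin 53° = 2191 N.
Solving the pair for P and N: P = 1947 N, N = 1482 N (and f = μN = 251.9 N).

N ≈ 1480 N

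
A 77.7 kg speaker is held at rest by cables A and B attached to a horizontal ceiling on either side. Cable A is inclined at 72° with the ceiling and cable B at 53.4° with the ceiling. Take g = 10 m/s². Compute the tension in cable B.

T_B ≈ 295 N

Weight W = 77.7 × 10 = 777 N acts straight down.
Horizontal: T_A cos 72° = T_B cos 53.4°  →  T_A = 1.929 T_B.
Vertical: T_A sin 72° + T_B sin 53.4° = 777.
Substituting the horizontal relation into the vertical equation gives 2.638 T_B = 777, so T_B = 294.6 N.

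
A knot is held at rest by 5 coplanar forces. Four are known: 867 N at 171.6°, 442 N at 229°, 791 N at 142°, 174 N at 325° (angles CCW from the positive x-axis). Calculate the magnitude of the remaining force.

F ≈ 1640 N

Sum the known components: ΣF_x = -1628 N, ΣF_y = 180.3 N.
For equilibrium the remaining force must supply (−ΣF_x, −ΣF_y) = (1628, -180.3) N.
Magnitude = √((1628)² + (-180.3)²) = 1638 N; direction = atan2(-180.3, 1628) = 353.7°.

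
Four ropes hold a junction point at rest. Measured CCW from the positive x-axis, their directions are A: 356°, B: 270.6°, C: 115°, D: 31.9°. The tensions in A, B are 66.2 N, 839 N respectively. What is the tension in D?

Resolve: ΣF_x = 66.2 cos 356° + 839 cos 270.6° + T_C cos 115° + T_D cos 31.9° = 0.
        ΣF_y = 66.2 sin 356° + 839 sin 270.6° + T_C sin 115° + T_D sin 31.9° = 0.
The known terms sum to (74.82, -843.6) N, so -0.4226 T_C + 0.8490 T_D = -74.82 and 0.9063 T_C + 0.5284 T_D = 843.6.
Solving simultaneously: T_C = 761.2 N, T_D = 290.8 N.

T_D ≈ 291 N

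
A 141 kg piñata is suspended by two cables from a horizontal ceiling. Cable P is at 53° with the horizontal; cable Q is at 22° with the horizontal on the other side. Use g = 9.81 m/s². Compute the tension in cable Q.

T_Q ≈ 862 N

Weight W = 141 × 9.81 = 1383 N acts straight down.
Horizontal: T_P cos 53° = T_Q cos 22°  →  T_P = 1.541 T_Q.
Vertical: T_P sin 53° + T_Q sin 22° = 1383.
Substituting the horizontal relation into the vertical equation gives 1.605 T_Q = 1383, so T_Q = 861.8 N.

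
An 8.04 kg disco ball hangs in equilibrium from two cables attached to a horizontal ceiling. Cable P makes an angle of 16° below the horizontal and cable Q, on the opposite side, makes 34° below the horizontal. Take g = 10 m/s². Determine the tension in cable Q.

Weight W = 8.04 × 10 = 80.4 N acts straight down.
Horizontal: T_P cos 16° = T_Q cos 34°  →  T_P = 0.8624 T_Q.
Vertical: T_P sin 16° + T_Q sin 34° = 80.4.
Substituting the horizontal relation into the vertical equation gives 0.7969 T_Q = 80.4, so T_Q = 100.9 N.

T_Q ≈ 101 N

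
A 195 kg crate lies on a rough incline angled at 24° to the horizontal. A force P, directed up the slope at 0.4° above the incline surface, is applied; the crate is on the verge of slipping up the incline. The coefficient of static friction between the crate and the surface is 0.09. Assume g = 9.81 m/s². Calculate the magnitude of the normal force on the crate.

On the verge of sliding up the incline, friction equals μN and acts down the slope.
Perpendicular: N + P sin 0.4° = W cos 24° = 1748 N.
Along incline: P cos 0.4° = W sin 24° + μN  with W sin 24° = 778.1 N.
Solving the pair for P and N: P = 934.8 N, N = 1741 N (and f = μN = 156.7 N).

N ≈ 1740 N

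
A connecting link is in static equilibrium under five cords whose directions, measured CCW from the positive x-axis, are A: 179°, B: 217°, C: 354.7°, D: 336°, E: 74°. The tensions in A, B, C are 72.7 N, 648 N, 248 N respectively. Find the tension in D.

T_D ≈ 219 N

Resolve: ΣF_x = 72.7 cos 179° + 648 cos 217° + 248 cos 354.7° + T_D cos 336° + T_E cos 74° = 0.
        ΣF_y = 72.7 sin 179° + 648 sin 217° + 248 sin 354.7° + T_D sin 336° + T_E sin 74° = 0.
The known terms sum to (-343.3, -411.6) N, so 0.9135 T_D + 0.2756 T_E = 343.3 and -0.4067 T_D + 0.9613 T_E = 411.6.
Solving simultaneously: T_D = 218.6 N, T_E = 520.7 N.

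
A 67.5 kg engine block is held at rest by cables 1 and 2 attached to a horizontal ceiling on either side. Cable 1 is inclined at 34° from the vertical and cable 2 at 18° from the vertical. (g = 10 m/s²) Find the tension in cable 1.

Angles from the horizontal: cable 1 is 90° − 34° = 56°, cable 2 is 90° − 18° = 72°.
Weight W = 67.5 × 10 = 675 N acts straight down.
Horizontal: T_1 cos 56° = T_2 cos 72°  →  T_2 = 1.81 T_1.
Vertical: T_1 sin 56° + T_2 sin 72° = 675.
Substituting the horizontal relation into the vertical equation gives 2.55 T_1 = 675, so T_1 = 264.7 N.

T_1 ≈ 265 N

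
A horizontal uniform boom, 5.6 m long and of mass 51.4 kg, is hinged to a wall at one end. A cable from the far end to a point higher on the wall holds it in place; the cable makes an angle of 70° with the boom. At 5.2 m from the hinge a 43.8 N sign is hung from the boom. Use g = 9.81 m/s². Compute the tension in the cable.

Take torques about the hinge: T sin 70° · 5.6 = 51.4×9.81×2.8 + 43.8×5.2 = 1639.6 N·m.
So T = 1639.6 / (0.9397 × 5.6) = 311.58 N.

T ≈ 312 N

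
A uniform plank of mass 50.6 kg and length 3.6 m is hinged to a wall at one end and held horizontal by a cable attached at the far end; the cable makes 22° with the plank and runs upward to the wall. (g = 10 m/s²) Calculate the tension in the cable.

T ≈ 675 N

Take torques about the hinge: T sin 22° · 3.6 = 50.6×10×1.8 = 910.8 N·m.
So T = 910.8 / (0.3746 × 3.6) = 675.38 N.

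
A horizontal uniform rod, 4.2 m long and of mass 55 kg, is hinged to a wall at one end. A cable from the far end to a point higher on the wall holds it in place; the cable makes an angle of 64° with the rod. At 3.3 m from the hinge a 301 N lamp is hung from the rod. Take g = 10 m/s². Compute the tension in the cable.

Take torques about the hinge: T sin 64° · 4.2 = 55×10×2.1 + 301×3.3 = 2148.3 N·m.
So T = 2148.3 / (0.8988 × 4.2) = 569.1 N.

T ≈ 569 N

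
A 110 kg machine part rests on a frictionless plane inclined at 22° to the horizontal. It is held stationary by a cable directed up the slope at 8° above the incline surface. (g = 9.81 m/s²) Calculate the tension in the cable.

Take axes along and perpendicular to the incline. Weight components: W sin 22° = 404.2 N down-slope, W cos 22° = 1001 N into the surface.
Along incline: T cos 8° = W sin 22° → T = 408.2 N.
Perpendicular: N = W cos 22° − T sin 8° = 943.7 N.

T ≈ 408 N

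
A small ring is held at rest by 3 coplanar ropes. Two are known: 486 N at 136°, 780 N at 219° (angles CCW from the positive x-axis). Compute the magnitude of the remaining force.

Sum the known components: ΣF_x = -955.8 N, ΣF_y = -153.3 N.
For equilibrium the remaining force must supply (−ΣF_x, −ΣF_y) = (955.8, 153.3) N.
Magnitude = √((955.8)² + (153.3)²) = 968 N; direction = atan2(153.3, 955.8) = 9.1°.

F ≈ 968 N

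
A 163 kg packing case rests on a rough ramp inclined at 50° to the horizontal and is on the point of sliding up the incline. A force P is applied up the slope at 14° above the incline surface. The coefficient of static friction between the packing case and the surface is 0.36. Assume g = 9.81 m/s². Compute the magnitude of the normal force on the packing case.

N ≈ 663 N

On the verge of sliding up the incline, friction equals μN and acts down the slope.
Perpendicular: N + P sin 14° = W cos 50° = 1028 N.
Along incline: P cos 14° = W sin 50° + μN  with W sin 50° = 1225 N.
Solving the pair for P and N: P = 1508 N, N = 662.9 N (and f = μN = 238.7 N).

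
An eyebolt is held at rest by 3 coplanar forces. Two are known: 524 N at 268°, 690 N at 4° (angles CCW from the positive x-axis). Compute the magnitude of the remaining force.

F ≈ 822 N

Sum the known components: ΣF_x = 670 N, ΣF_y = -475.5 N.
For equilibrium the remaining force must supply (−ΣF_x, −ΣF_y) = (-670, 475.5) N.
Magnitude = √((-670)² + (475.5)²) = 821.6 N; direction = atan2(475.5, -670) = 144.6°.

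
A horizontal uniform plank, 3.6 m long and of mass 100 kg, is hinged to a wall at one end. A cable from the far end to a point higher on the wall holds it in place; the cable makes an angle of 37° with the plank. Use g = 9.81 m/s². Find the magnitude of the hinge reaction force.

|H| ≈ 815 N

Take torques about the hinge: T sin 37° · 3.6 = 100×9.81×1.8 = 1765.8 N·m.
So T = 1765.8 / (0.6018 × 3.6) = 815.03 N.
ΣF_x = 0: H_x = T cos 37° = 650.92 N.
ΣF_y = 0: H_y = (100×9.81) − T sin 37° = 981 − 490.5 = 490.5 N.
|H| = √(H_x² + H_y²) = √((650.92)² + (490.5)²) = 815.03 N.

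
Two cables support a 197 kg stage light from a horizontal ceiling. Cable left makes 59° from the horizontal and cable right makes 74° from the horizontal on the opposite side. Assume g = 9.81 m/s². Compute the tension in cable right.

T_right ≈ 1360 N

Weight W = 197 × 9.81 = 1933 N acts straight down.
Horizontal: T_left cos 59° = T_right cos 74°  →  T_left = 0.5352 T_right.
Vertical: T_left sin 59° + T_right sin 74° = 1933.
Substituting the horizontal relation into the vertical equation gives 1.42 T_right = 1933, so T_right = 1361 N.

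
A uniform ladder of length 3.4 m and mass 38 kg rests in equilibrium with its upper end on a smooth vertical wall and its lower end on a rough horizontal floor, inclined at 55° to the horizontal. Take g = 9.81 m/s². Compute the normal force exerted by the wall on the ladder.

Torques about the foot: N_wall · 3.4 sin 55° = 38×9.81×1.7 cos 55° → N_wall = 130.51 N.

N_wall ≈ 131 N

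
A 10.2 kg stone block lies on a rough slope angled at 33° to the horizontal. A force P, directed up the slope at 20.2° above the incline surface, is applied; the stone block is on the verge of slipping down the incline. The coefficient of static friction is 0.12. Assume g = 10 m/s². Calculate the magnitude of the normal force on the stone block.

On the verge of sliding down the incline, friction equals μN and acts up the slope.
Perpendicular: N + P sin 20.2° = W cos 33° = 85.54 N.
Along incline: P cos 20.2° + μN = W sin 33° with W sin 33° = 55.55 N.
Solving the pair for P and N: P = 50.48 N, N = 68.11 N (and f = μN = 8.173 N).

N ≈ 68.1 N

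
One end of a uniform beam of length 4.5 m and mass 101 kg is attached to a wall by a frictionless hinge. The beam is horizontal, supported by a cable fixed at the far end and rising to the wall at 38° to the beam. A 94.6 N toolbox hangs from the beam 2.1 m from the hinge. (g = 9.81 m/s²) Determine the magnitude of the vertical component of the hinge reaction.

Take torques about the hinge: T sin 38° · 4.5 = 101×9.81×2.25 + 94.6×2.1 = 2428 N·m.
So T = 2428 / (0.6157 × 4.5) = 876.38 N.
ΣF_y = 0: H_y = (101×9.81 + 94.6) − T sin 38° = 1085.4 − 539.55 = 545.86 N.

|H_y| ≈ 546 N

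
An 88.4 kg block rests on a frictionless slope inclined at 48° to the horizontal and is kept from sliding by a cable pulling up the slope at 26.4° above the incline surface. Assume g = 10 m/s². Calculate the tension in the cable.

Take axes along and perpendicular to the incline. Weight components: W sin 48° = 656.9 N down-slope, W cos 48° = 591.5 N into the surface.
Along incline: T cos 26.4° = W sin 48° → T = 733.4 N.
Perpendicular: N = W cos 48° − T sin 26.4° = 265.4 N.

T ≈ 733 N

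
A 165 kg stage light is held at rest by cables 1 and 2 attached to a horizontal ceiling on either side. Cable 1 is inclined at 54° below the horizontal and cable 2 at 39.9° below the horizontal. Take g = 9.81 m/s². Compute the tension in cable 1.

Weight W = 165 × 9.81 = 1619 N acts straight down.
Horizontal: T_1 cos 54° = T_2 cos 39.9°  →  T_2 = 0.7662 T_1.
Vertical: T_1 sin 54° + T_2 sin 39.9° = 1619.
Substituting the horizontal relation into the vertical equation gives 1.3 T_1 = 1619, so T_1 = 1245 N.

T_1 ≈ 1240 N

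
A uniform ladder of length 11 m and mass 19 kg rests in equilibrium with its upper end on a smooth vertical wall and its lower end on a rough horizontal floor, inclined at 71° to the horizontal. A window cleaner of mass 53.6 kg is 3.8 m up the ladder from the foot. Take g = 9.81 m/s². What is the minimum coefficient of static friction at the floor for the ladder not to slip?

μ_min ≈ 0.133

ΣF_y = 0: N_floor = 19×9.81 + 53.6×9.81 = 712.21 N.
Torques about the foot: N_wall · 11 sin 71° = 19×9.81×5.5 cos 71° + 53.6×9.81×3.8 cos 71° → N_wall = 94.635 N.
ΣF_x = 0: f_floor = N_wall = 94.635 N.
μ_min = f_floor / N_floor = 94.635 / 712.21 = 0.1329.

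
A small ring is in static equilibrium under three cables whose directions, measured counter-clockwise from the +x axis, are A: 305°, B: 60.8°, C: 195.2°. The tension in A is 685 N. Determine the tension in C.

T_C ≈ 863 N

Resolve: ΣF_x = 685 cos 305° + T_B cos 60.8° + T_C cos 195.2° = 0.
        ΣF_y = 685 sin 305° + T_B sin 60.8° + T_C sin 195.2° = 0.
The known terms sum to (392.9, -561.1) N, so 0.4879 T_B − 0.9650 T_C = -392.9 and 0.8729 T_B − 0.2622 T_C = 561.1.
Solving simultaneously: T_B = 902.1 N, T_C = 863.2 N.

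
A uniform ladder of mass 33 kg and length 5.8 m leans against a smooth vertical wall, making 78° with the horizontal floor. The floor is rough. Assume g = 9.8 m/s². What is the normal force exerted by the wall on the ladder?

Torques about the foot: N_wall · 5.8 sin 78° = 33×9.8×2.9 cos 78° → N_wall = 34.37 N.

N_wall ≈ 34.4 N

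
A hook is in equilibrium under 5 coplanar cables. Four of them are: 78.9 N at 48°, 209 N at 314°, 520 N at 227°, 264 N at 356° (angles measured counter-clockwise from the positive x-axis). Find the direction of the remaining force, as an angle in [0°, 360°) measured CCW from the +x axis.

Sum the known components: ΣF_x = 106.7 N, ΣF_y = -490.4 N.
For equilibrium the remaining force must supply (−ΣF_x, −ΣF_y) = (-106.7, 490.4) N.
Magnitude = √((-106.7)² + (490.4)²) = 501.9 N; direction = atan2(490.4, -106.7) = 102.3°.

θ ≈ 102°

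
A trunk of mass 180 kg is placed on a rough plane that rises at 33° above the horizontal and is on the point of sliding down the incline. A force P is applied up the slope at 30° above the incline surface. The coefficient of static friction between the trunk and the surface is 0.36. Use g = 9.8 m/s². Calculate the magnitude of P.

P ≈ 624 N

On the verge of sliding down the incline, friction equals μN and acts up the slope.
Perpendicular: N + P sin 30° = W cos 33° = 1479 N.
Along incline: P cos 30° + μN = W sin 33° with W sin 33° = 960.7 N.
Solving the pair for P and N: P = 624.1 N, N = 1167 N (and f = μN = 420.2 N).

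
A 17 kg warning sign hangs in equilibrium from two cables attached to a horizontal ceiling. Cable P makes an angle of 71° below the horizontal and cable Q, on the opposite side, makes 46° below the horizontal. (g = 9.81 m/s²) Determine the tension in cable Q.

Weight W = 17 × 9.81 = 166.8 N acts straight down.
Horizontal: T_P cos 71° = T_Q cos 46°  →  T_P = 2.134 T_Q.
Vertical: T_P sin 71° + T_Q sin 46° = 166.8.
Substituting the horizontal relation into the vertical equation gives 2.737 T_Q = 166.8, so T_Q = 60.94 N.

T_Q ≈ 60.9 N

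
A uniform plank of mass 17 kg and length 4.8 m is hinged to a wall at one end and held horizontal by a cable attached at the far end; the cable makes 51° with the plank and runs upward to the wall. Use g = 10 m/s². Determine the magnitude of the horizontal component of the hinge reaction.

Take torques about the hinge: T sin 51° · 4.8 = 17×10×2.4 = 408 N·m.
So T = 408 / (0.7771 × 4.8) = 109.37 N.
ΣF_x = 0: H_x = T cos 51° = 68.832 N.

H_x ≈ 68.8 N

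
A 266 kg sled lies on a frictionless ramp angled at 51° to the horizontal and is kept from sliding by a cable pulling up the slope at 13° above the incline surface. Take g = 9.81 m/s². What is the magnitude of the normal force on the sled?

N ≈ 1170 N

Take axes along and perpendicular to the incline. Weight components: W sin 51° = 2028 N down-slope, W cos 51° = 1642 N into the surface.
Along incline: T cos 13° = W sin 51° → T = 2081 N.
Perpendicular: N = W cos 51° − T sin 13° = 1174 N.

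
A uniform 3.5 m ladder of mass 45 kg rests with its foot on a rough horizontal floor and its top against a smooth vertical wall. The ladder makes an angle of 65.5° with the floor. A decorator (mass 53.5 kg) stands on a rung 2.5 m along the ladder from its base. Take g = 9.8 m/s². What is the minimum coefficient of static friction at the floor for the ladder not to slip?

μ_min ≈ 0.281

ΣF_y = 0: N_floor = 45×9.8 + 53.5×9.8 = 965.3 N.
Torques about the foot: N_wall · 3.5 sin 65.5° = 45×9.8×1.75 cos 65.5° + 53.5×9.8×2.5 cos 65.5° → N_wall = 271.16 N.
ΣF_x = 0: f_floor = N_wall = 271.16 N.
μ_min = f_floor / N_floor = 271.16 / 965.3 = 0.2809.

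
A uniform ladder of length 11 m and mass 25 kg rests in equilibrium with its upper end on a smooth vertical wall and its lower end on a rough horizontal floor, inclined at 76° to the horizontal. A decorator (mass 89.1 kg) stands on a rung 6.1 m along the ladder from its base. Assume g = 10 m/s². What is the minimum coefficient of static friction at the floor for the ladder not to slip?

ΣF_y = 0: N_floor = 25×10 + 89.1×10 = 1141 N.
Torques about the foot: N_wall · 11 sin 76° = 25×10×5.5 cos 76° + 89.1×10×6.1 cos 76° → N_wall = 154.36 N.
ΣF_x = 0: f_floor = N_wall = 154.36 N.
μ_min = f_floor / N_floor = 154.36 / 1141 = 0.1353.

μ_min ≈ 0.135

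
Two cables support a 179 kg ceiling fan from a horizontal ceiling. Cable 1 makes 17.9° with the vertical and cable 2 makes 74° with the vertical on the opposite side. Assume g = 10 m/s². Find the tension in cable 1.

T_1 ≈ 1720 N

Angles from the horizontal: cable 1 is 90° − 17.9° = 72.1°, cable 2 is 90° − 74° = 16°.
Weight W = 179 × 10 = 1790 N acts straight down.
Horizontal: T_1 cos 72.1° = T_2 cos 16°  →  T_2 = 0.3197 T_1.
Vertical: T_1 sin 72.1° + T_2 sin 16° = 1790.
Substituting the horizontal relation into the vertical equation gives 1.04 T_1 = 1790, so T_1 = 1722 N.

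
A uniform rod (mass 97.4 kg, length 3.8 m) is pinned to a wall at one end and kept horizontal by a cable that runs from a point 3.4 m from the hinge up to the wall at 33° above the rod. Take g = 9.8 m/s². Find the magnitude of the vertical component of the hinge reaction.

Take torques about the hinge: T sin 33° · 3.4 = 97.4×9.8×1.9 = 1813.6 N·m.
So T = 1813.6 / (0.5446 × 3.4) = 979.38 N.
ΣF_y = 0: H_y = (97.4×9.8) − T sin 33° = 954.52 − 533.41 = 421.11 N.

|H_y| ≈ 421 N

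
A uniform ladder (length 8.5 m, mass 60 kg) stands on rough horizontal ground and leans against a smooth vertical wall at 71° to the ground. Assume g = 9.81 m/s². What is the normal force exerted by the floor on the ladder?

ΣF_y = 0: N_floor = 60×9.81 = 588.6 N.

N_floor ≈ 589 N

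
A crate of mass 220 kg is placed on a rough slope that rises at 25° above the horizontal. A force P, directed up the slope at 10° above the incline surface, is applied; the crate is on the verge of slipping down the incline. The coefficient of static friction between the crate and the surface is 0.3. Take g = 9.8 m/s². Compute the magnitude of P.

On the verge of sliding down the incline, friction equals μN and acts up the slope.
Perpendicular: N + P sin 10° = W cos 25° = 1954 N.
Along incline: P cos 10° + μN = W sin 25° with W sin 25° = 911.2 N.
Solving the pair for P and N: P = 348.4 N, N = 1893 N (and f = μN = 568 N).

P ≈ 348 N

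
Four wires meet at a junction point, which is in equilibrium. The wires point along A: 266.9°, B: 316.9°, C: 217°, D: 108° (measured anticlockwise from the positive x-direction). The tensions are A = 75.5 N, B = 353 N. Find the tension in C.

T_C ≈ 152 N

Resolve: ΣF_x = 75.5 cos 266.9° + 353 cos 316.9° + T_C cos 217° + T_D cos 108° = 0.
        ΣF_y = 75.5 sin 266.9° + 353 sin 316.9° + T_C sin 217° + T_D sin 108° = 0.
The known terms sum to (253.7, -316.6) N, so -0.7986 T_C − 0.3090 T_D = -253.7 and -0.6018 T_C + 0.9511 T_D = 316.6.
Solving simultaneously: T_C = 151.7 N, T_D = 428.9 N.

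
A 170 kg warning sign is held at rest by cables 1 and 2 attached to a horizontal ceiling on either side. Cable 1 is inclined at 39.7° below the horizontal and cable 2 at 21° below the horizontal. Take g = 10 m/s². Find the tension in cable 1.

T_1 ≈ 1820 N

Weight W = 170 × 10 = 1700 N acts straight down.
Horizontal: T_1 cos 39.7° = T_2 cos 21°  →  T_2 = 0.8241 T_1.
Vertical: T_1 sin 39.7° + T_2 sin 21° = 1700.
Substituting the horizontal relation into the vertical equation gives 0.9341 T_1 = 1700, so T_1 = 1820 N.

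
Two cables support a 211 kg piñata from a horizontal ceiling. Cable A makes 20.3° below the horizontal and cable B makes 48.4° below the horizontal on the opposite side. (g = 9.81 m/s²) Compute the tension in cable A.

T_A ≈ 1480 N

Weight W = 211 × 9.81 = 2070 N acts straight down.
Horizontal: T_A cos 20.3° = T_B cos 48.4°  →  T_B = 1.413 T_A.
Vertical: T_A sin 20.3° + T_B sin 48.4° = 2070.
Substituting the horizontal relation into the vertical equation gives 1.403 T_A = 2070, so T_A = 1475 N.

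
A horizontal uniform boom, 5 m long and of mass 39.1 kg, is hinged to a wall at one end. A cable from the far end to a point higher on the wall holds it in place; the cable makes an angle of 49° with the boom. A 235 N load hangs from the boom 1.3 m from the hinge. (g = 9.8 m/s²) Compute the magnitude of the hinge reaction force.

|H| ≈ 426 N

Take torques about the hinge: T sin 49° · 5 = 39.1×9.8×2.5 + 235×1.3 = 1263.5 N·m.
So T = 1263.5 / (0.7547 × 5) = 334.82 N.
ΣF_x = 0: H_x = T cos 49° = 219.66 N.
ΣF_y = 0: H_y = (39.1×9.8 + 235) − T sin 49° = 618.18 − 252.69 = 365.49 N.
|H| = √(H_x² + H_y²) = √((219.66)² + (365.49)²) = 426.42 N.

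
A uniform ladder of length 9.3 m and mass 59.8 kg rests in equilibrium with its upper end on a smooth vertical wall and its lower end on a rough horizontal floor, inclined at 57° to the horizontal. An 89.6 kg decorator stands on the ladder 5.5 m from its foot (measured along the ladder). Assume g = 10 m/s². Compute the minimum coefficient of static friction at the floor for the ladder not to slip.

ΣF_y = 0: N_floor = 59.8×10 + 89.6×10 = 1494 N.
Torques about the foot: N_wall · 9.3 sin 57° = 59.8×10×4.65 cos 57° + 89.6×10×5.5 cos 57° → N_wall = 538.29 N.
ΣF_x = 0: f_floor = N_wall = 538.29 N.
μ_min = f_floor / N_floor = 538.29 / 1494 = 0.3603.

μ_min ≈ 0.360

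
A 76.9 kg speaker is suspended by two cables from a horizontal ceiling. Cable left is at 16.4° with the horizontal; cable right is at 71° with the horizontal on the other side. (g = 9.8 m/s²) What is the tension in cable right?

T_right ≈ 724 N

Weight W = 76.9 × 9.8 = 753.6 N acts straight down.
Horizontal: T_left cos 16.4° = T_right cos 71°  →  T_left = 0.3394 T_right.
Vertical: T_left sin 16.4° + T_right sin 71° = 753.6.
Substituting the horizontal relation into the vertical equation gives 1.041 T_right = 753.6, so T_right = 723.7 N.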